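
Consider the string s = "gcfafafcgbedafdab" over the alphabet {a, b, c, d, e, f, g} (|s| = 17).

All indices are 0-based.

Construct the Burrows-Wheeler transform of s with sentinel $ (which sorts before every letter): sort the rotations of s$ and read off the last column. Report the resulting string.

rank  rotation            last
    0  $gcfafafcgbedafdab  b
    1  ab$gcfafafcgbedafd  d
    2  afafcgbedafdab$gcf  f
    3  afcgbedafdab$gcfaf  f
    4  afdab$gcfafafcgbed  d
    5  b$gcfafafcgbedafda  a
    6  bedafdab$gcfafafcg  g
    7  cfafafcgbedafdab$g  g
    8  cgbedafdab$gcfafaf  f
    9  dab$gcfafafcgbedaf  f
   10  dafdab$gcfafafcgbe  e
   11  edafdab$gcfafafcgb  b
   12  fafafcgbedafdab$gc  c
   13  fafcgbedafdab$gcfa  a
   14  fcgbedafdab$gcfafa  a
   15  fdab$gcfafafcgbeda  a
   16  gbedafdab$gcfafafc  c
   17  gcfafafcgbedafdab$  $

bdffdaggffebcaaac$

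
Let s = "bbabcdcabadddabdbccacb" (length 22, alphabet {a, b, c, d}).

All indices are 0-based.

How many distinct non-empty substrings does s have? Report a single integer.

229

rank→(start, suffix):
  0 → (7, 'abadddabdbccacb')
  1 → (2, 'abcdcabadddabdbccacb')
  2 → (13, 'abdbccacb')
  3 → (19, 'acb')
  4 → (9, 'adddabdbccacb')
  5 → (21, 'b')
  6 → (1, 'babcdcabadddabdbccacb')
  7 → (8, 'badddabdbccacb')
  8 → (0, 'bbabcdcabadddabdbccacb')
  9 → (16, 'bccacb')
  10 → (3, 'bcdcabadddabdbccacb')
  11 → (14, 'bdbccacb')
  12 → (6, 'cabadddabdbccacb')
  13 → (18, 'cacb')
  14 → (20, 'cb')
  15 → (17, 'ccacb')
  16 → (4, 'cdcabadddabdbccacb')
  17 → (12, 'dabdbccacb')
  18 → (15, 'dbccacb')
  19 → (5, 'dcabadddabdbccacb')
  20 → (11, 'ddabdbccacb')
  21 → (10, 'dddabdbccacb')

SA = [7, 2, 13, 19, 9, 21, 1, 8, 0, 16, 3, 14, 6, 18, 20, 17, 4, 12, 15, 5, 11, 10]
[i] adj suffixes → lcp
  [1] 7/2 → 2 ('ab')
  [2] 2/13 → 2 ('ab')
  [3] 13/19 → 1 ('a')
  [4] 19/9 → 1 ('a')
  [5] 9/21 → 0 ('')
  [6] 21/1 → 1 ('b')
  [7] 1/8 → 2 ('ba')
  [8] 8/0 → 1 ('b')
  [9] 0/16 → 1 ('b')
  [10] 16/3 → 2 ('bc')
  [11] 3/14 → 1 ('b')
  [12] 14/6 → 0 ('')
  [13] 6/18 → 2 ('ca')
  [14] 18/20 → 1 ('c')
  [15] 20/17 → 1 ('c')
  [16] 17/4 → 1 ('c')
  [17] 4/12 → 0 ('')
  [18] 12/15 → 1 ('d')
  [19] 15/5 → 1 ('d')
  [20] 5/11 → 1 ('d')
  [21] 11/10 → 2 ('dd')

n(n+1)/2 = 22·23/2 = 253
Σ LCP = 0 + 2 + 2 + 1 + 1 + 0 + 1 + 2 + 1 + 1 + 2 + 1 + 0 + 2 + 1 + 1 + 1 + 0 + 1 + 1 + 1 + 2 = 24
distinct = 253 − 24 = 229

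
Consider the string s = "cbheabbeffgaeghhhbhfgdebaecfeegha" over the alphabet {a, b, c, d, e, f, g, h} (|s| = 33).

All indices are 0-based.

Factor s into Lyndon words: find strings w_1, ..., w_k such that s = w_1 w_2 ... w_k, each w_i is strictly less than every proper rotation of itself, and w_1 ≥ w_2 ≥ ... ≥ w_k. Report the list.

emit factor 1: 'c' (i=0, period=1)
emit factor 2: 'bhe' (i=1, period=3)
emit factor 3: 'abbeffgaeghhhbhfgdebaecfeegh' (i=4, period=28)
emit factor 4: 'a' (i=32, period=1)

["c", "bhe", "abbeffgaeghhhbhfgdebaecfeegh", "a"]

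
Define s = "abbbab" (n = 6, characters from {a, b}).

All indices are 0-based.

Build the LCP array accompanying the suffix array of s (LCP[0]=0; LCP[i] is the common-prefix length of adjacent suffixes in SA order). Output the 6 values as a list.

rank | idx | suffix
   0 |   4 | ab
   1 |   0 | abbbab
   2 |   5 | b
   3 |   3 | bab
   4 |   2 | bbab
   5 |   1 | bbbab

SA = [4, 0, 5, 3, 2, 1]
rank  pair      lcp
   1  s[4:],s[0:]  2  'ab'
   2  s[0:],s[5:]  0  ''
   3  s[5:],s[3:]  1  'b'
   4  s[3:],s[2:]  1  'b'
   5  s[2:],s[1:]  2  'bb'

[0, 2, 0, 1, 1, 2]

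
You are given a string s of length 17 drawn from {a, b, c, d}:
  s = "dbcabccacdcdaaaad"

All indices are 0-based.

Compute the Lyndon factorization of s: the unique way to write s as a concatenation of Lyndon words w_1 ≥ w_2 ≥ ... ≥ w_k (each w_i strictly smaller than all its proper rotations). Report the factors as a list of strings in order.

["d", "bc", "abccacdcd", "aaaad"]

emit factor 1: 'd' (i=0, period=1)
emit factor 2: 'bc' (i=1, period=2)
emit factor 3: 'abccacdcd' (i=3, period=9)
emit factor 4: 'aaaad' (i=12, period=5)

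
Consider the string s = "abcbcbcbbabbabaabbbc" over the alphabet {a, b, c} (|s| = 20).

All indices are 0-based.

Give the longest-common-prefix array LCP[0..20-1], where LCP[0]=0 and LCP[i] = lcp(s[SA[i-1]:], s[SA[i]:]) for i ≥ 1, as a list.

rank→(start, suffix):
  0 → (14, 'aabbbc')
  1 → (12, 'abaabbbc')
  2 → (9, 'abbabaabbbc')
  3 → (15, 'abbbc')
  4 → (0, 'abcbcbcbbabbabaabbbc')
  5 → (13, 'baabbbc')
  6 → (11, 'babaabbbc')
  7 → (8, 'babbabaabbbc')
  8 → (10, 'bbabaabbbc')
  9 → (7, 'bbabbabaabbbc')
  10 → (16, 'bbbc')
  11 → (17, 'bbc')
  12 → (18, 'bc')
  13 → (5, 'bcbbabbabaabbbc')
  14 → (3, 'bcbcbbabbabaabbbc')
  15 → (1, 'bcbcbcbbabbabaabbbc')
  16 → (19, 'c')
  17 → (6, 'cbbabbabaabbbc')
  18 → (4, 'cbcbbabbabaabbbc')
  19 → (2, 'cbcbcbbabbabaabbbc')

SA = [14, 12, 9, 15, 0, 13, 11, 8, 10, 7, 16, 17, 18, 5, 3, 1, 19, 6, 4, 2]
[i] adj suffixes → lcp
  [1] 14/12 → 1 ('a')
  [2] 12/9 → 2 ('ab')
  [3] 9/15 → 3 ('abb')
  [4] 15/0 → 2 ('ab')
  [5] 0/13 → 0 ('')
  [6] 13/11 → 2 ('ba')
  [7] 11/8 → 3 ('bab')
  [8] 8/10 → 1 ('b')
  [9] 10/7 → 4 ('bbab')
  [10] 7/16 → 2 ('bb')
  [11] 16/17 → 2 ('bb')
  [12] 17/18 → 1 ('b')
  [13] 18/5 → 2 ('bc')
  [14] 5/3 → 3 ('bcb')
  [15] 3/1 → 5 ('bcbcb')
  [16] 1/19 → 0 ('')
  [17] 19/6 → 1 ('c')
  [18] 6/4 → 2 ('cb')
  [19] 4/2 → 4 ('cbcb')

[0, 1, 2, 3, 2, 0, 2, 3, 1, 4, 2, 2, 1, 2, 3, 5, 0, 1, 2, 4]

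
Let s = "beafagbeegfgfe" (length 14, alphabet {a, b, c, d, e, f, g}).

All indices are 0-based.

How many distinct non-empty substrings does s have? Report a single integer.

94

rank→(start, suffix):
  0 → (2, 'afagbeegfgfe')
  1 → (4, 'agbeegfgfe')
  2 → (0, 'beafagbeegfgfe')
  3 → (6, 'beegfgfe')
  4 → (13, 'e')
  5 → (1, 'eafagbeegfgfe')
  6 → (7, 'eegfgfe')
  7 → (8, 'egfgfe')
  8 → (3, 'fagbeegfgfe')
  9 → (12, 'fe')
  10 → (10, 'fgfe')
  11 → (5, 'gbeegfgfe')
  12 → (11, 'gfe')
  13 → (9, 'gfgfe')

SA = [2, 4, 0, 6, 13, 1, 7, 8, 3, 12, 10, 5, 11, 9]
rank  pair      lcp
   1  s[2:],s[4:]  1  'a'
   2  s[4:],s[0:]  0  ''
   3  s[0:],s[6:]  2  'be'
   4  s[6:],s[13:]  0  ''
   5  s[13:],s[1:]  1  'e'
   6  s[1:],s[7:]  1  'e'
   7  s[7:],s[8:]  1  'e'
   8  s[8:],s[3:]  0  ''
   9  s[3:],s[12:]  1  'f'
  10  s[12:],s[10:]  1  'f'
  11  s[10:],s[5:]  0  ''
  12  s[5:],s[11:]  1  'g'
  13  s[11:],s[9:]  2  'gf'

n(n+1)/2 = 14·15/2 = 105
Σ LCP = 0 + 1 + 0 + 2 + 0 + 1 + 1 + 1 + 0 + 1 + 1 + 0 + 1 + 2 = 11
distinct = 105 − 11 = 94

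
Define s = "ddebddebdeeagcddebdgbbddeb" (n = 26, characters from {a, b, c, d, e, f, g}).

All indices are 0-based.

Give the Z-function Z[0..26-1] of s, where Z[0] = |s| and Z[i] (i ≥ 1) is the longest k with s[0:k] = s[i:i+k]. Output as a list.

Z[0]=26
i=1: outside box; Z[1]=1 grow→box=[1,2)
i=2: outside box; Z[2]=0
i=3: outside box; Z[3]=0
i=4: outside box; Z[4]=5 grow→box=[4,9)
i=5: min(r-i=4, Z[1]=1)=1; Z[5]=1
i=6: min(r-i=3, Z[2]=0)=0; Z[6]=0
i=7: min(r-i=2, Z[3]=0)=0; Z[7]=0
i=8: min(r-i=1, Z[4]=5)=1; Z[8]=1
i=9: outside box; Z[9]=0
i=10: outside box; Z[10]=0
i=11: outside box; Z[11]=0
i=12: outside box; Z[12]=0
i=13: outside box; Z[13]=0
i=14: outside box; Z[14]=5 grow→box=[14,19)
i=15: min(r-i=4, Z[1]=1)=1; Z[15]=1
i=16: min(r-i=3, Z[2]=0)=0; Z[16]=0
i=17: min(r-i=2, Z[3]=0)=0; Z[17]=0
i=18: min(r-i=1, Z[4]=5)=1; Z[18]=1
i=19: outside box; Z[19]=0
i=20: outside box; Z[20]=0
i=21: outside box; Z[21]=0
i=22: outside box; Z[22]=4 grow→box=[22,26)
i=23: min(r-i=3, Z[1]=1)=1; Z[23]=1
i=24: min(r-i=2, Z[2]=0)=0; Z[24]=0
i=25: min(r-i=1, Z[3]=0)=0; Z[25]=0

[26, 1, 0, 0, 5, 1, 0, 0, 1, 0, 0, 0, 0, 0, 5, 1, 0, 0, 1, 0, 0, 0, 4, 1, 0, 0]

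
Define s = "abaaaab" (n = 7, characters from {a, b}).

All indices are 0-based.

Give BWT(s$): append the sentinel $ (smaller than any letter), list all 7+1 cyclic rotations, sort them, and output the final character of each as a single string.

bbaaa$aa

rank  rotation  last
    0  $abaaaab  b
    1  aaaab$ab  b
    2  aaab$aba  a
    3  aab$abaa  a
    4  ab$abaaa  a
    5  abaaaab$  $
    6  b$abaaaa  a
    7  baaaab$a  a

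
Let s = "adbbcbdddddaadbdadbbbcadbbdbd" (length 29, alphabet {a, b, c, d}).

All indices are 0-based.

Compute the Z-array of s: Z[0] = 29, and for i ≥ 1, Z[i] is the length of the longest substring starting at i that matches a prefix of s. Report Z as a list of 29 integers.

[29, 0, 0, 0, 0, 0, 0, 0, 0, 0, 0, 1, 3, 0, 0, 0, 4, 0, 0, 0, 0, 0, 4, 0, 0, 0, 0, 0, 0]

Z[0]=29
i=1: outside box; Z[1]=0
i=2: outside box; Z[2]=0
i=3: outside box; Z[3]=0
i=4: outside box; Z[4]=0
i=5: outside box; Z[5]=0
i=6: outside box; Z[6]=0
i=7: outside box; Z[7]=0
i=8: outside box; Z[8]=0
i=9: outside box; Z[9]=0
i=10: outside box; Z[10]=0
i=11: outside box; Z[11]=1 scan→box=[11,12)
i=12: outside box; Z[12]=3 scan→box=[12,15)
i=13: min(r-i=2, Z[1]=0)=0; Z[13]=0
i=14: min(r-i=1, Z[2]=0)=0; Z[14]=0
i=15: outside box; Z[15]=0
i=16: outside box; Z[16]=4 scan→box=[16,20)
i=17: min(r-i=3, Z[1]=0)=0; Z[17]=0
i=18: min(r-i=2, Z[2]=0)=0; Z[18]=0
i=19: min(r-i=1, Z[3]=0)=0; Z[19]=0
i=20: outside box; Z[20]=0
i=21: outside box; Z[21]=0
i=22: outside box; Z[22]=4 scan→box=[22,26)
i=23: min(r-i=3, Z[1]=0)=0; Z[23]=0
i=24: min(r-i=2, Z[2]=0)=0; Z[24]=0
i=25: min(r-i=1, Z[3]=0)=0; Z[25]=0
i=26: outside box; Z[26]=0
i=27: outside box; Z[27]=0
i=28: outside box; Z[28]=0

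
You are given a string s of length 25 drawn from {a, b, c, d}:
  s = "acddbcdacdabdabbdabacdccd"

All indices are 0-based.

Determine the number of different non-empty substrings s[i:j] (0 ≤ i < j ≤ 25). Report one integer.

rank | idx | suffix
   0 |  17 | abacdccd
   1 |  13 | abbdabacdccd
   2 |  10 | abdabbdabacdccd
   3 |   7 | acdabdabbdabacdccd
   4 |  19 | acdccd
   5 |   0 | acddbcdacdabdabbdabacdccd
   6 |  18 | bacdccd
   7 |  14 | bbdabacdccd
   8 |   4 | bcdacdabdabbdabacdccd
   9 |  15 | bdabacdccd
  10 |  11 | bdabbdabacdccd
  11 |  22 | ccd
  12 |  23 | cd
  13 |   8 | cdabdabbdabacdccd
  14 |   5 | cdacdabdabbdabacdccd
  15 |  20 | cdccd
  16 |   1 | cddbcdacdabdabbdabacdccd
  17 |  24 | d
  18 |  16 | dabacdccd
  19 |  12 | dabbdabacdccd
  20 |   9 | dabdabbdabacdccd
  21 |   6 | dacdabdabbdabacdccd
  22 |   3 | dbcdacdabdabbdabacdccd
  23 |  21 | dccd
  24 |   2 | ddbcdacdabdabbdabacdccd

SA = [17, 13, 10, 7, 19, 0, 18, 14, 4, 15, 11, 22, 23, 8, 5, 20, 1, 24, 16, 12, 9, 6, 3, 21, 2]
[i] adj suffixes → lcp
  [1] 17/13 → 2 ('ab')
  [2] 13/10 → 2 ('ab')
  [3] 10/7 → 1 ('a')
  [4] 7/19 → 3 ('acd')
  [5] 19/0 → 3 ('acd')
  [6] 0/18 → 0 ('')
  [7] 18/14 → 1 ('b')
  [8] 14/4 → 1 ('b')
  [9] 4/15 → 1 ('b')
  [10] 15/11 → 4 ('bdab')
  [11] 11/22 → 0 ('')
  [12] 22/23 → 1 ('c')
  [13] 23/8 → 2 ('cd')
  [14] 8/5 → 3 ('cda')
  [15] 5/20 → 2 ('cd')
  [16] 20/1 → 2 ('cd')
  [17] 1/24 → 0 ('')
  [18] 24/16 → 1 ('d')
  [19] 16/12 → 3 ('dab')
  [20] 12/9 → 3 ('dab')
  [21] 9/6 → 2 ('da')
  [22] 6/3 → 1 ('d')
  [23] 3/21 → 1 ('d')
  [24] 21/2 → 1 ('d')

n(n+1)/2 = 25·26/2 = 325
Σ LCP = 0 + 2 + 2 + 1 + 3 + 3 + 0 + 1 + 1 + 1 + 4 + 0 + 1 + 2 + 3 + 2 + 2 + 0 + 1 + 3 + 3 + 2 + 1 + 1 + 1 = 40
distinct = 325 − 40 = 285

285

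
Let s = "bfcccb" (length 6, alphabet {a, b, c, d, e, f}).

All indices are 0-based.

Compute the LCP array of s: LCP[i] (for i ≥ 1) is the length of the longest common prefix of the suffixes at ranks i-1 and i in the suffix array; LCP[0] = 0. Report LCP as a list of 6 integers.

[0, 1, 0, 1, 2, 0]

rank→(start, suffix):
  0 → (5, 'b')
  1 → (0, 'bfcccb')
  2 → (4, 'cb')
  3 → (3, 'ccb')
  4 → (2, 'cccb')
  5 → (1, 'fcccb')

SA = [5, 0, 4, 3, 2, 1]
i: (SA[i-1],SA[i]) lcp shared
  1: (5,0) 1 'b'
  2: (0,4) 0 ''
  3: (4,3) 1 'c'
  4: (3,2) 2 'cc'
  5: (2,1) 0 ''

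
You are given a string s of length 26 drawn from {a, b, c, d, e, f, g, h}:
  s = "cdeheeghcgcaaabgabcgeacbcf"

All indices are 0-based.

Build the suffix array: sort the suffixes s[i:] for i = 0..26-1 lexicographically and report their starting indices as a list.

[11, 12, 16, 13, 21, 23, 17, 14, 10, 22, 0, 24, 8, 18, 1, 20, 4, 5, 2, 25, 15, 9, 19, 6, 7, 3]

rank | idx | suffix
   0 |  11 | aaabgabcgeacbcf
   1 |  12 | aabgabcgeacbcf
   2 |  16 | abcgeacbcf
   3 |  13 | abgabcgeacbcf
   4 |  21 | acbcf
   5 |  23 | bcf
   6 |  17 | bcgeacbcf
   7 |  14 | bgabcgeacbcf
   8 |  10 | caaabgabcgeacbcf
   9 |  22 | cbcf
  10 |   0 | cdeheeghcgcaaabgabcgeacbcf
  11 |  24 | cf
  12 |   8 | cgcaaabgabcgeacbcf
  13 |  18 | cgeacbcf
  14 |   1 | deheeghcgcaaabgabcgeacbcf
  15 |  20 | eacbcf
  16 |   4 | eeghcgcaaabgabcgeacbcf
  17 |   5 | eghcgcaaabgabcgeacbcf
  18 |   2 | eheeghcgcaaabgabcgeacbcf
  19 |  25 | f
  20 |  15 | gabcgeacbcf
  21 |   9 | gcaaabgabcgeacbcf
  22 |  19 | geacbcf
  23 |   6 | ghcgcaaabgabcgeacbcf
  24 |   7 | hcgcaaabgabcgeacbcf
  25 |   3 | heeghcgcaaabgabcgeacbcf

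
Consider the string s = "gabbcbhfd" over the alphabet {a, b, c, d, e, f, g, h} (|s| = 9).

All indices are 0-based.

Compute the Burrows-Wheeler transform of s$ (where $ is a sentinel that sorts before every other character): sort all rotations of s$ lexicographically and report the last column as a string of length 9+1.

rank  rotation    last
    0  $gabbcbhfd  d
    1  abbcbhfd$g  g
    2  bbcbhfd$ga  a
    3  bcbhfd$gab  b
    4  bhfd$gabbc  c
    5  cbhfd$gabb  b
    6  d$gabbcbhf  f
    7  fd$gabbcbh  h
    8  gabbcbhfd$  $
    9  hfd$gabbcb  b

dgabcbfh$b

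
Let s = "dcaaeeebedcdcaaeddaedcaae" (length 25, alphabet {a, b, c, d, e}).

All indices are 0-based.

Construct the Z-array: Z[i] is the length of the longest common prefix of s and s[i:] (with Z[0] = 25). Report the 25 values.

Z[0]=25
i=1: i≥r, start 0; Z[1]=0
i=2: i≥r, start 0; Z[2]=0
i=3: i≥r, start 0; Z[3]=0
i=4: i≥r, start 0; Z[4]=0
i=5: i≥r, start 0; Z[5]=0
i=6: i≥r, start 0; Z[6]=0
i=7: i≥r, start 0; Z[7]=0
i=8: i≥r, start 0; Z[8]=0
i=9: i≥r, start 0; Z[9]=2 extend→box=[9,11)
i=10: min(r-i=1, Z[1]=0)=0; Z[10]=0
i=11: i≥r, start 0; Z[11]=5 extend→box=[11,16)
i=12: min(r-i=4, Z[1]=0)=0; Z[12]=0
i=13: min(r-i=3, Z[2]=0)=0; Z[13]=0
i=14: min(r-i=2, Z[3]=0)=0; Z[14]=0
i=15: min(r-i=1, Z[4]=0)=0; Z[15]=0
i=16: i≥r, start 0; Z[16]=1 extend→box=[16,17)
i=17: i≥r, start 0; Z[17]=1 extend→box=[17,18)
i=18: i≥r, start 0; Z[18]=0
i=19: i≥r, start 0; Z[19]=0
i=20: i≥r, start 0; Z[20]=5 extend→box=[20,25)
i=21: min(r-i=4, Z[1]=0)=0; Z[21]=0
i=22: min(r-i=3, Z[2]=0)=0; Z[22]=0
i=23: min(r-i=2, Z[3]=0)=0; Z[23]=0
i=24: min(r-i=1, Z[4]=0)=0; Z[24]=0

[25, 0, 0, 0, 0, 0, 0, 0, 0, 2, 0, 5, 0, 0, 0, 0, 1, 1, 0, 0, 5, 0, 0, 0, 0]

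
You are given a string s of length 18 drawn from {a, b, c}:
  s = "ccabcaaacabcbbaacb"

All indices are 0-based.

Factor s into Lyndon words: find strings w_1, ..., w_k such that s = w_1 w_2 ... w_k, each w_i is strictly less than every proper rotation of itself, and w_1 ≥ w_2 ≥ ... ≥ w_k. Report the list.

emit factor 1: 'c' (i=0, period=1)
emit factor 2: 'c' (i=1, period=1)
emit factor 3: 'abc' (i=2, period=3)
emit factor 4: 'aaacabcbbaacb' (i=5, period=13)

["c", "c", "abc", "aaacabcbbaacb"]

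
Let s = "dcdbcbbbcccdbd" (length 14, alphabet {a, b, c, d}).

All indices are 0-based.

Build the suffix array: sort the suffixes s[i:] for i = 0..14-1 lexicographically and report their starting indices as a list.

[5, 6, 3, 7, 12, 4, 8, 9, 1, 10, 13, 2, 11, 0]

rank | idx | suffix
   0 |   5 | bbbcccdbd
   1 |   6 | bbcccdbd
   2 |   3 | bcbbbcccdbd
   3 |   7 | bcccdbd
   4 |  12 | bd
   5 |   4 | cbbbcccdbd
   6 |   8 | cccdbd
   7 |   9 | ccdbd
   8 |   1 | cdbcbbbcccdbd
   9 |  10 | cdbd
  10 |  13 | d
  11 |   2 | dbcbbbcccdbd
  12 |  11 | dbd
  13 |   0 | dcdbcbbbcccdbd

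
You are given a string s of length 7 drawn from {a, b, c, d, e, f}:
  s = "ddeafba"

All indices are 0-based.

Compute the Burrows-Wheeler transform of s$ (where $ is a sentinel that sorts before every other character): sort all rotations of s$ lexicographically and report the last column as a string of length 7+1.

abef$dda

rank  rotation  last
    0  $ddeafba  a
    1  a$ddeafb  b
    2  afba$dde  e
    3  ba$ddeaf  f
    4  ddeafba$  $
    5  deafba$d  d
    6  eafba$dd  d
    7  fba$ddea  a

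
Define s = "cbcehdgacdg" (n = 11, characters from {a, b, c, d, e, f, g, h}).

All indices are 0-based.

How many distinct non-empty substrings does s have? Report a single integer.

rank→(start, suffix):
  0 → (7, 'acdg')
  1 → (1, 'bcehdgacdg')
  2 → (0, 'cbcehdgacdg')
  3 → (8, 'cdg')
  4 → (2, 'cehdgacdg')
  5 → (9, 'dg')
  6 → (5, 'dgacdg')
  7 → (3, 'ehdgacdg')
  8 → (10, 'g')
  9 → (6, 'gacdg')
  10 → (4, 'hdgacdg')

SA = [7, 1, 0, 8, 2, 9, 5, 3, 10, 6, 4]
i: (SA[i-1],SA[i]) lcp shared
  1: (7,1) 0 ''
  2: (1,0) 0 ''
  3: (0,8) 1 'c'
  4: (8,2) 1 'c'
  5: (2,9) 0 ''
  6: (9,5) 2 'dg'
  7: (5,3) 0 ''
  8: (3,10) 0 ''
  9: (10,6) 1 'g'
  10: (6,4) 0 ''

n(n+1)/2 = 11·12/2 = 66
Σ LCP = 0 + 0 + 0 + 1 + 1 + 0 + 2 + 0 + 0 + 1 + 0 = 5
distinct = 66 − 5 = 61

61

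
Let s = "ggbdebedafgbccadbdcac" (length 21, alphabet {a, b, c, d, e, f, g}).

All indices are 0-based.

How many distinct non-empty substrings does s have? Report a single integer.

rank→(start, suffix):
  0 → (19, 'ac')
  1 → (14, 'adbdcac')
  2 → (8, 'afgbccadbdcac')
  3 → (11, 'bccadbdcac')
  4 → (16, 'bdcac')
  5 → (2, 'bdebedafgbccadbdcac')
  6 → (5, 'bedafgbccadbdcac')
  7 → (20, 'c')
  8 → (18, 'cac')
  9 → (13, 'cadbdcac')
  10 → (12, 'ccadbdcac')
  11 → (7, 'dafgbccadbdcac')
  12 → (15, 'dbdcac')
  13 → (17, 'dcac')
  14 → (3, 'debedafgbccadbdcac')
  15 → (4, 'ebedafgbccadbdcac')
  16 → (6, 'edafgbccadbdcac')
  17 → (9, 'fgbccadbdcac')
  18 → (10, 'gbccadbdcac')
  19 → (1, 'gbdebedafgbccadbdcac')
  20 → (0, 'ggbdebedafgbccadbdcac')

SA = [19, 14, 8, 11, 16, 2, 5, 20, 18, 13, 12, 7, 15, 17, 3, 4, 6, 9, 10, 1, 0]
rank  pair      lcp
   1  s[19:],s[14:]  1  'a'
   2  s[14:],s[8:]  1  'a'
   3  s[8:],s[11:]  0  ''
   4  s[11:],s[16:]  1  'b'
   5  s[16:],s[2:]  2  'bd'
   6  s[2:],s[5:]  1  'b'
   7  s[5:],s[20:]  0  ''
   8  s[20:],s[18:]  1  'c'
   9  s[18:],s[13:]  2  'ca'
  10  s[13:],s[12:]  1  'c'
  11  s[12:],s[7:]  0  ''
  12  s[7:],s[15:]  1  'd'
  13  s[15:],s[17:]  1  'd'
  14  s[17:],s[3:]  1  'd'
  15  s[3:],s[4:]  0  ''
  16  s[4:],s[6:]  1  'e'
  17  s[6:],s[9:]  0  ''
  18  s[9:],s[10:]  0  ''
  19  s[10:],s[1:]  2  'gb'
  20  s[1:],s[0:]  1  'g'

n(n+1)/2 = 21·22/2 = 231
Σ LCP = 0 + 1 + 1 + 0 + 1 + 2 + 1 + 0 + 1 + 2 + 1 + 0 + 1 + 1 + 1 + 0 + 1 + 0 + 0 + 2 + 1 = 17
distinct = 231 − 17 = 214

214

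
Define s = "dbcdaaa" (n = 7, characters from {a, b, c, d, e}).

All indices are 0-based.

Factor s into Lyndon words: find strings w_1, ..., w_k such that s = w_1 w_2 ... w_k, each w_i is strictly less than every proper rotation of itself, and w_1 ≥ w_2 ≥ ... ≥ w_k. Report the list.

emit factor 1: 'd' (i=0, period=1)
emit factor 2: 'bcd' (i=1, period=3)
emit factor 3: 'a' (i=4, period=1)
emit factor 4: 'a' (i=5, period=1)
emit factor 5: 'a' (i=6, period=1)

["d", "bcd", "a", "a", "a"]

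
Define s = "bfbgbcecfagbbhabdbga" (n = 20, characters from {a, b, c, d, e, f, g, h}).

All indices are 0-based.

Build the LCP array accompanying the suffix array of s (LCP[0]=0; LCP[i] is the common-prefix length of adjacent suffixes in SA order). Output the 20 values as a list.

[0, 1, 1, 0, 1, 1, 1, 1, 2, 1, 0, 1, 0, 0, 0, 1, 0, 1, 2, 0]

rank→(start, suffix):
  0 → (19, 'a')
  1 → (14, 'abdbga')
  2 → (9, 'agbbhabdbga')
  3 → (11, 'bbhabdbga')
  4 → (4, 'bcecfagbbhabdbga')
  5 → (15, 'bdbga')
  6 → (0, 'bfbgbcecfagbbhabdbga')
  7 → (17, 'bga')
  8 → (2, 'bgbcecfagbbhabdbga')
  9 → (12, 'bhabdbga')
  10 → (5, 'cecfagbbhabdbga')
  11 → (7, 'cfagbbhabdbga')
  12 → (16, 'dbga')
  13 → (6, 'ecfagbbhabdbga')
  14 → (8, 'fagbbhabdbga')
  15 → (1, 'fbgbcecfagbbhabdbga')
  16 → (18, 'ga')
  17 → (10, 'gbbhabdbga')
  18 → (3, 'gbcecfagbbhabdbga')
  19 → (13, 'habdbga')

SA = [19, 14, 9, 11, 4, 15, 0, 17, 2, 12, 5, 7, 16, 6, 8, 1, 18, 10, 3, 13]
rank  pair      lcp
   1  s[19:],s[14:]  1  'a'
   2  s[14:],s[9:]  1  'a'
   3  s[9:],s[11:]  0  ''
   4  s[11:],s[4:]  1  'b'
   5  s[4:],s[15:]  1  'b'
   6  s[15:],s[0:]  1  'b'
   7  s[0:],s[17:]  1  'b'
   8  s[17:],s[2:]  2  'bg'
   9  s[2:],s[12:]  1  'b'
  10  s[12:],s[5:]  0  ''
  11  s[5:],s[7:]  1  'c'
  12  s[7:],s[16:]  0  ''
  13  s[16:],s[6:]  0  ''
  14  s[6:],s[8:]  0  ''
  15  s[8:],s[1:]  1  'f'
  16  s[1:],s[18:]  0  ''
  17  s[18:],s[10:]  1  'g'
  18  s[10:],s[3:]  2  'gb'
  19  s[3:],s[13:]  0  ''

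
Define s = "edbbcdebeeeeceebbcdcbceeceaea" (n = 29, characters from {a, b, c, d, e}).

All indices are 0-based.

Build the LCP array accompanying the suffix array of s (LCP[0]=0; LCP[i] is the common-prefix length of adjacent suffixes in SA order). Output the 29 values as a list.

sorted suffixes:
  #0 SA[0]=28  'a'
  #1 SA[1]=26  'aea'
  #2 SA[2]=15  'bbcdcbceeceaea'
  #3 SA[3]=2  'bbcdebeeeeceebbcdcbceeceaea'
  #4 SA[4]=16  'bcdcbceeceaea'
  #5 SA[5]=3  'bcdebeeeeceebbcdcbceeceaea'
  #6 SA[6]=20  'bceeceaea'
  #7 SA[7]=7  'beeeeceebbcdcbceeceaea'
  #8 SA[8]=19  'cbceeceaea'
  #9 SA[9]=17  'cdcbceeceaea'
  #10 SA[10]=4  'cdebeeeeceebbcdcbceeceaea'
  #11 SA[11]=24  'ceaea'
  #12 SA[12]=12  'ceebbcdcbceeceaea'
  #13 SA[13]=21  'ceeceaea'
  #14 SA[14]=1  'dbbcdebeeeeceebbcdcbceeceaea'
  #15 SA[15]=18  'dcbceeceaea'
  #16 SA[16]=5  'debeeeeceebbcdcbceeceaea'
  #17 SA[17]=27  'ea'
  #18 SA[18]=25  'eaea'
  #19 SA[19]=14  'ebbcdcbceeceaea'
  #20 SA[20]=6  'ebeeeeceebbcdcbceeceaea'
  #21 SA[21]=23  'eceaea'
  #22 SA[22]=11  'eceebbcdcbceeceaea'
  #23 SA[23]=0  'edbbcdebeeeeceebbcdcbceeceaea'
  #24 SA[24]=13  'eebbcdcbceeceaea'
  #25 SA[25]=22  'eeceaea'
  #26 SA[26]=10  'eeceebbcdcbceeceaea'
  #27 SA[27]=9  'eeeceebbcdcbceeceaea'
  #28 SA[28]=8  'eeeeceebbcdcbceeceaea'

SA = [28, 26, 15, 2, 16, 3, 20, 7, 19, 17, 4, 24, 12, 21, 1, 18, 5, 27, 25, 14, 6, 23, 11, 0, 13, 22, 10, 9, 8]
rank  pair      lcp
   1  s[28:],s[26:]  1  'a'
   2  s[26:],s[15:]  0  ''
   3  s[15:],s[2:]  4  'bbcd'
   4  s[2:],s[16:]  1  'b'
   5  s[16:],s[3:]  3  'bcd'
   6  s[3:],s[20:]  2  'bc'
   7  s[20:],s[7:]  1  'b'
   8  s[7:],s[19:]  0  ''
   9  s[19:],s[17:]  1  'c'
  10  s[17:],s[4:]  2  'cd'
  11  s[4:],s[24:]  1  'c'
  12  s[24:],s[12:]  2  'ce'
  13  s[12:],s[21:]  3  'cee'
  14  s[21:],s[1:]  0  ''
  15  s[1:],s[18:]  1  'd'
  16  s[18:],s[5:]  1  'd'
  17  s[5:],s[27:]  0  ''
  18  s[27:],s[25:]  2  'ea'
  19  s[25:],s[14:]  1  'e'
  20  s[14:],s[6:]  2  'eb'
  21  s[6:],s[23:]  1  'e'
  22  s[23:],s[11:]  3  'ece'
  23  s[11:],s[0:]  1  'e'
  24  s[0:],s[13:]  1  'e'
  25  s[13:],s[22:]  2  'ee'
  26  s[22:],s[10:]  4  'eece'
  27  s[10:],s[9:]  2  'ee'
  28  s[9:],s[8:]  3  'eee'

[0, 1, 0, 4, 1, 3, 2, 1, 0, 1, 2, 1, 2, 3, 0, 1, 1, 0, 2, 1, 2, 1, 3, 1, 1, 2, 4, 2, 3]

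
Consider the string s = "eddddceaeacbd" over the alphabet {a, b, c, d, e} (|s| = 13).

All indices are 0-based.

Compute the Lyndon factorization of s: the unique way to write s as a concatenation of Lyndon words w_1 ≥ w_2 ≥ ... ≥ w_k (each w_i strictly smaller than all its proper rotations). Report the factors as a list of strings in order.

emit factor 1: 'e' (i=0, period=1)
emit factor 2: 'd' (i=1, period=1)
emit factor 3: 'd' (i=2, period=1)
emit factor 4: 'd' (i=3, period=1)
emit factor 5: 'd' (i=4, period=1)
emit factor 6: 'ce' (i=5, period=2)
emit factor 7: 'ae' (i=7, period=2)
emit factor 8: 'acbd' (i=9, period=4)

["e", "d", "d", "d", "d", "ce", "ae", "acbd"]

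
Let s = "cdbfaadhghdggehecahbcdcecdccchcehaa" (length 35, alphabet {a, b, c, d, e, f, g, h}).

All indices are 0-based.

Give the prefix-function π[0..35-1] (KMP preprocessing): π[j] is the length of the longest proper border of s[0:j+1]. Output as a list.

π[0] = 0
j=1 s[j]='d': π[1]=0 (border '')
j=2 s[j]='b': π[2]=0 (border '')
j=3 s[j]='f': π[3]=0 (border '')
j=4 s[j]='a': π[4]=0 (border '')
j=5 s[j]='a': π[5]=0 (border '')
j=6 s[j]='d': π[6]=0 (border '')
j=7 s[j]='h': π[7]=0 (border '')
j=8 s[j]='g': π[8]=0 (border '')
j=9 s[j]='h': π[9]=0 (border '')
j=10 s[j]='d': π[10]=0 (border '')
j=11 s[j]='g': π[11]=0 (border '')
j=12 s[j]='g': π[12]=0 (border '')
j=13 s[j]='e': π[13]=0 (border '')
j=14 s[j]='h': π[14]=0 (border '')
j=15 s[j]='e': π[15]=0 (border '')
j=16 s[j]='c': π[16]=1 (border 'c')
j=17 s[j]='a': k: 1→0; π[17]=0 (border '')
j=18 s[j]='h': π[18]=0 (border '')
j=19 s[j]='b': π[19]=0 (border '')
j=20 s[j]='c': π[20]=1 (border 'c')
j=21 s[j]='d': π[21]=2 (border 'cd')
j=22 s[j]='c': k: 2→0; π[22]=1 (border 'c')
j=23 s[j]='e': k: 1→0; π[23]=0 (border '')
j=24 s[j]='c': π[24]=1 (border 'c')
j=25 s[j]='d': π[25]=2 (border 'cd')
j=26 s[j]='c': k: 2→0; π[26]=1 (border 'c')
j=27 s[j]='c': k: 1→0; π[27]=1 (border 'c')
j=28 s[j]='c': k: 1→0; π[28]=1 (border 'c')
j=29 s[j]='h': k: 1→0; π[29]=0 (border '')
j=30 s[j]='c': π[30]=1 (border 'c')
j=31 s[j]='e': k: 1→0; π[31]=0 (border '')
j=32 s[j]='h': π[32]=0 (border '')
j=33 s[j]='a': π[33]=0 (border '')
j=34 s[j]='a': π[34]=0 (border '')

[0, 0, 0, 0, 0, 0, 0, 0, 0, 0, 0, 0, 0, 0, 0, 0, 1, 0, 0, 0, 1, 2, 1, 0, 1, 2, 1, 1, 1, 0, 1, 0, 0, 0, 0]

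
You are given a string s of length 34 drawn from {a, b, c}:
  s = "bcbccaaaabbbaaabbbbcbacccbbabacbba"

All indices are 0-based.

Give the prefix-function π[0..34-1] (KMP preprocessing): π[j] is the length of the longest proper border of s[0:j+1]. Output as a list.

[0, 0, 1, 2, 0, 0, 0, 0, 0, 1, 1, 1, 0, 0, 0, 1, 1, 1, 1, 2, 3, 0, 0, 0, 0, 1, 1, 0, 1, 0, 0, 1, 1, 0]

π[0] = 0
j=1 s[j]='c': π[1]=0 (border '')
j=2 s[j]='b': π[2]=1 (border 'b')
j=3 s[j]='c': π[3]=2 (border 'bc')
j=4 s[j]='c': k: 2→0; π[4]=0 (border '')
j=5 s[j]='a': π[5]=0 (border '')
j=6 s[j]='a': π[6]=0 (border '')
j=7 s[j]='a': π[7]=0 (border '')
j=8 s[j]='a': π[8]=0 (border '')
j=9 s[j]='b': π[9]=1 (border 'b')
j=10 s[j]='b': k: 1→0; π[10]=1 (border 'b')
j=11 s[j]='b': k: 1→0; π[11]=1 (border 'b')
j=12 s[j]='a': k: 1→0; π[12]=0 (border '')
j=13 s[j]='a': π[13]=0 (border '')
j=14 s[j]='a': π[14]=0 (border '')
j=15 s[j]='b': π[15]=1 (border 'b')
j=16 s[j]='b': k: 1→0; π[16]=1 (border 'b')
j=17 s[j]='b': k: 1→0; π[17]=1 (border 'b')
j=18 s[j]='b': k: 1→0; π[18]=1 (border 'b')
j=19 s[j]='c': π[19]=2 (border 'bc')
j=20 s[j]='b': π[20]=3 (border 'bcb')
j=21 s[j]='a': k: 3→1→0; π[21]=0 (border '')
j=22 s[j]='c': π[22]=0 (border '')
j=23 s[j]='c': π[23]=0 (border '')
j=24 s[j]='c': π[24]=0 (border '')
j=25 s[j]='b': π[25]=1 (border 'b')
j=26 s[j]='b': k: 1→0; π[26]=1 (border 'b')
j=27 s[j]='a': k: 1→0; π[27]=0 (border '')
j=28 s[j]='b': π[28]=1 (border 'b')
j=29 s[j]='a': k: 1→0; π[29]=0 (border '')
j=30 s[j]='c': π[30]=0 (border '')
j=31 s[j]='b': π[31]=1 (border 'b')
j=32 s[j]='b': k: 1→0; π[32]=1 (border 'b')
j=33 s[j]='a': k: 1→0; π[33]=0 (border '')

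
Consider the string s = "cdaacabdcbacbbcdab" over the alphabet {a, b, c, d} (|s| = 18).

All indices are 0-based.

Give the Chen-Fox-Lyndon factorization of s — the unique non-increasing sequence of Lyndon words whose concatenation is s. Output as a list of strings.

emit factor 1: 'cd' (i=0, period=2)
emit factor 2: 'aacabdcbacbbcdab' (i=2, period=16)

["cd", "aacabdcbacbbcdab"]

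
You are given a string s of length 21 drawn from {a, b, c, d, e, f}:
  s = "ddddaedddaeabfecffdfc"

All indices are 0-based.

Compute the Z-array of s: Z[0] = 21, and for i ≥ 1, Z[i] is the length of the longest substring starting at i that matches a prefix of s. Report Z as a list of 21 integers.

Z[0]=21
i=1: fresh scan; Z[1]=3 extend→box=[1,4)
i=2: min(r-i=2, Z[1]=3)=2; Z[2]=2
i=3: min(r-i=1, Z[2]=2)=1; Z[3]=1
i=4: fresh scan; Z[4]=0
i=5: fresh scan; Z[5]=0
i=6: fresh scan; Z[6]=3 extend→box=[6,9)
i=7: min(r-i=2, Z[1]=3)=2; Z[7]=2
i=8: min(r-i=1, Z[2]=2)=1; Z[8]=1
i=9: fresh scan; Z[9]=0
i=10: fresh scan; Z[10]=0
i=11: fresh scan; Z[11]=0
i=12: fresh scan; Z[12]=0
i=13: fresh scan; Z[13]=0
i=14: fresh scan; Z[14]=0
i=15: fresh scan; Z[15]=0
i=16: fresh scan; Z[16]=0
i=17: fresh scan; Z[17]=0
i=18: fresh scan; Z[18]=1 extend→box=[18,19)
i=19: fresh scan; Z[19]=0
i=20: fresh scan; Z[20]=0

[21, 3, 2, 1, 0, 0, 3, 2, 1, 0, 0, 0, 0, 0, 0, 0, 0, 0, 1, 0, 0]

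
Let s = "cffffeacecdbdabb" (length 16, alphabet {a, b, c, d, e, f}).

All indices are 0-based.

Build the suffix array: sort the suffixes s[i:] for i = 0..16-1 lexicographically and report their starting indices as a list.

rank | idx | suffix
   0 |  13 | abb
   1 |   6 | acecdbdabb
   2 |  15 | b
   3 |  14 | bb
   4 |  11 | bdabb
   5 |   9 | cdbdabb
   6 |   7 | cecdbdabb
   7 |   0 | cffffeacecdbdabb
   8 |  12 | dabb
   9 |  10 | dbdabb
  10 |   5 | eacecdbdabb
  11 |   8 | ecdbdabb
  12 |   4 | feacecdbdabb
  13 |   3 | ffeacecdbdabb
  14 |   2 | fffeacecdbdabb
  15 |   1 | ffffeacecdbdabb

[13, 6, 15, 14, 11, 9, 7, 0, 12, 10, 5, 8, 4, 3, 2, 1]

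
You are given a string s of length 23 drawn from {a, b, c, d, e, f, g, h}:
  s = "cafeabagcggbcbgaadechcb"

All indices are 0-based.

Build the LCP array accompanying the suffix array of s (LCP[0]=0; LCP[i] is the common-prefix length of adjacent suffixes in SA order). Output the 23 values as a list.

[0, 1, 1, 1, 1, 0, 1, 1, 1, 0, 1, 2, 1, 1, 0, 0, 1, 0, 0, 1, 1, 1, 0]

rank→(start, suffix):
  0 → (15, 'aadechcb')
  1 → (4, 'abagcggbcbgaadechcb')
  2 → (16, 'adechcb')
  3 → (1, 'afeabagcggbcbgaadechcb')
  4 → (6, 'agcggbcbgaadechcb')
  5 → (22, 'b')
  6 → (5, 'bagcggbcbgaadechcb')
  7 → (11, 'bcbgaadechcb')
  8 → (13, 'bgaadechcb')
  9 → (0, 'cafeabagcggbcbgaadechcb')
  10 → (21, 'cb')
  11 → (12, 'cbgaadechcb')
  12 → (8, 'cggbcbgaadechcb')
  13 → (19, 'chcb')
  14 → (17, 'dechcb')
  15 → (3, 'eabagcggbcbgaadechcb')
  16 → (18, 'echcb')
  17 → (2, 'feabagcggbcbgaadechcb')
  18 → (14, 'gaadechcb')
  19 → (10, 'gbcbgaadechcb')
  20 → (7, 'gcggbcbgaadechcb')
  21 → (9, 'ggbcbgaadechcb')
  22 → (20, 'hcb')

SA = [15, 4, 16, 1, 6, 22, 5, 11, 13, 0, 21, 12, 8, 19, 17, 3, 18, 2, 14, 10, 7, 9, 20]
i: (SA[i-1],SA[i]) lcp shared
  1: (15,4) 1 'a'
  2: (4,16) 1 'a'
  3: (16,1) 1 'a'
  4: (1,6) 1 'a'
  5: (6,22) 0 ''
  6: (22,5) 1 'b'
  7: (5,11) 1 'b'
  8: (11,13) 1 'b'
  9: (13,0) 0 ''
  10: (0,21) 1 'c'
  11: (21,12) 2 'cb'
  12: (12,8) 1 'c'
  13: (8,19) 1 'c'
  14: (19,17) 0 ''
  15: (17,3) 0 ''
  16: (3,18) 1 'e'
  17: (18,2) 0 ''
  18: (2,14) 0 ''
  19: (14,10) 1 'g'
  20: (10,7) 1 'g'
  21: (7,9) 1 'g'
  22: (9,20) 0 ''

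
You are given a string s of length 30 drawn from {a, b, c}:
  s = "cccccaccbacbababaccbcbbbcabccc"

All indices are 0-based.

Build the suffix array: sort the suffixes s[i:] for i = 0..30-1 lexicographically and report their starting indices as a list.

sorted suffixes:
  #0 SA[0]=12  'ababaccbcbbbcabccc'
  #1 SA[1]=14  'abaccbcbbbcabccc'
  #2 SA[2]=25  'abccc'
  #3 SA[3]=9  'acbababaccbcbbbcabccc'
  #4 SA[4]=5  'accbacbababaccbcbbbcabccc'
  #5 SA[5]=16  'accbcbbbcabccc'
  #6 SA[6]=11  'bababaccbcbbbcabccc'
  #7 SA[7]=13  'babaccbcbbbcabccc'
  #8 SA[8]=8  'bacbababaccbcbbbcabccc'
  #9 SA[9]=15  'baccbcbbbcabccc'
  #10 SA[10]=21  'bbbcabccc'
  #11 SA[11]=22  'bbcabccc'
  #12 SA[12]=23  'bcabccc'
  #13 SA[13]=19  'bcbbbcabccc'
  #14 SA[14]=26  'bccc'
  #15 SA[15]=29  'c'
  #16 SA[16]=24  'cabccc'
  #17 SA[17]=4  'caccbacbababaccbcbbbcabccc'
  #18 SA[18]=10  'cbababaccbcbbbcabccc'
  #19 SA[19]=7  'cbacbababaccbcbbbcabccc'
  #20 SA[20]=20  'cbbbcabccc'
  #21 SA[21]=18  'cbcbbbcabccc'
  #22 SA[22]=28  'cc'
  #23 SA[23]=3  'ccaccbacbababaccbcbbbcabccc'
  #24 SA[24]=6  'ccbacbababaccbcbbbcabccc'
  #25 SA[25]=17  'ccbcbbbcabccc'
  #26 SA[26]=27  'ccc'
  #27 SA[27]=2  'cccaccbacbababaccbcbbbcabccc'
  #28 SA[28]=1  'ccccaccbacbababaccbcbbbcabccc'
  #29 SA[29]=0  'cccccaccbacbababaccbcbbbcabccc'

[12, 14, 25, 9, 5, 16, 11, 13, 8, 15, 21, 22, 23, 19, 26, 29, 24, 4, 10, 7, 20, 18, 28, 3, 6, 17, 27, 2, 1, 0]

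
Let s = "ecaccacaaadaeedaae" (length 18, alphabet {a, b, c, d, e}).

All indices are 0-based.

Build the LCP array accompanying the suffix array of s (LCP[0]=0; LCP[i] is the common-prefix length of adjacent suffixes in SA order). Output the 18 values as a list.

sorted suffixes:
  #0 SA[0]=7  'aaadaeedaae'
  #1 SA[1]=8  'aadaeedaae'
  #2 SA[2]=15  'aae'
  #3 SA[3]=5  'acaaadaeedaae'
  #4 SA[4]=2  'accacaaadaeedaae'
  #5 SA[5]=9  'adaeedaae'
  #6 SA[6]=16  'ae'
  #7 SA[7]=11  'aeedaae'
  #8 SA[8]=6  'caaadaeedaae'
  #9 SA[9]=4  'cacaaadaeedaae'
  #10 SA[10]=1  'caccacaaadaeedaae'
  #11 SA[11]=3  'ccacaaadaeedaae'
  #12 SA[12]=14  'daae'
  #13 SA[13]=10  'daeedaae'
  #14 SA[14]=17  'e'
  #15 SA[15]=0  'ecaccacaaadaeedaae'
  #16 SA[16]=13  'edaae'
  #17 SA[17]=12  'eedaae'

SA = [7, 8, 15, 5, 2, 9, 16, 11, 6, 4, 1, 3, 14, 10, 17, 0, 13, 12]
rank  pair      lcp
   1  s[7:],s[8:]  2  'aa'
   2  s[8:],s[15:]  2  'aa'
   3  s[15:],s[5:]  1  'a'
   4  s[5:],s[2:]  2  'ac'
   5  s[2:],s[9:]  1  'a'
   6  s[9:],s[16:]  1  'a'
   7  s[16:],s[11:]  2  'ae'
   8  s[11:],s[6:]  0  ''
   9  s[6:],s[4:]  2  'ca'
  10  s[4:],s[1:]  3  'cac'
  11  s[1:],s[3:]  1  'c'
  12  s[3:],s[14:]  0  ''
  13  s[14:],s[10:]  2  'da'
  14  s[10:],s[17:]  0  ''
  15  s[17:],s[0:]  1  'e'
  16  s[0:],s[13:]  1  'e'
  17  s[13:],s[12:]  1  'e'

[0, 2, 2, 1, 2, 1, 1, 2, 0, 2, 3, 1, 0, 2, 0, 1, 1, 1]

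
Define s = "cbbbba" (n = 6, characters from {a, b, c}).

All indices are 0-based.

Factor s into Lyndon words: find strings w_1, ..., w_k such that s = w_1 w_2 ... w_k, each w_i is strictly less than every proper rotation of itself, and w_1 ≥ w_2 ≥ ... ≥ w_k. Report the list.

emit factor 1: 'c' (i=0, period=1)
emit factor 2: 'b' (i=1, period=1)
emit factor 3: 'b' (i=2, period=1)
emit factor 4: 'b' (i=3, period=1)
emit factor 5: 'b' (i=4, period=1)
emit factor 6: 'a' (i=5, period=1)

["c", "b", "b", "b", "b", "a"]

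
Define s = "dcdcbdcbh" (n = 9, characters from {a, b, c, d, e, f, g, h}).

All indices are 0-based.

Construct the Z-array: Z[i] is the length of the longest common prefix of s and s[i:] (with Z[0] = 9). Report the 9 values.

[9, 0, 2, 0, 0, 2, 0, 0, 0]

Z[0]=9
i=1: i≥r, start 0; Z[1]=0
i=2: i≥r, start 0; Z[2]=2 extend→box=[2,4)
i=3: min(r-i=1, Z[1]=0)=0; Z[3]=0
i=4: i≥r, start 0; Z[4]=0
i=5: i≥r, start 0; Z[5]=2 extend→box=[5,7)
i=6: min(r-i=1, Z[1]=0)=0; Z[6]=0
i=7: i≥r, start 0; Z[7]=0
i=8: i≥r, start 0; Z[8]=0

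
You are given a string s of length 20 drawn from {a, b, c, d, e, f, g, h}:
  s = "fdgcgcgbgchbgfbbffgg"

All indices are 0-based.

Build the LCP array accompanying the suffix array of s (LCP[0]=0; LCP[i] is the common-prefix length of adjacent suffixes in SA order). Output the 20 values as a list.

[0, 1, 1, 2, 0, 2, 1, 0, 0, 1, 1, 1, 0, 1, 1, 3, 2, 1, 1, 0]

rank→(start, suffix):
  0 → (14, 'bbffgg')
  1 → (15, 'bffgg')
  2 → (7, 'bgchbgfbbffgg')
  3 → (11, 'bgfbbffgg')
  4 → (5, 'cgbgchbgfbbffgg')
  5 → (3, 'cgcgbgchbgfbbffgg')
  6 → (9, 'chbgfbbffgg')
  7 → (1, 'dgcgcgbgchbgfbbffgg')
  8 → (13, 'fbbffgg')
  9 → (0, 'fdgcgcgbgchbgfbbffgg')
  10 → (16, 'ffgg')
  11 → (17, 'fgg')
  12 → (19, 'g')
  13 → (6, 'gbgchbgfbbffgg')
  14 → (4, 'gcgbgchbgfbbffgg')
  15 → (2, 'gcgcgbgchbgfbbffgg')
  16 → (8, 'gchbgfbbffgg')
  17 → (12, 'gfbbffgg')
  18 → (18, 'gg')
  19 → (10, 'hbgfbbffgg')

SA = [14, 15, 7, 11, 5, 3, 9, 1, 13, 0, 16, 17, 19, 6, 4, 2, 8, 12, 18, 10]
rank  pair      lcp
   1  s[14:],s[15:]  1  'b'
   2  s[15:],s[7:]  1  'b'
   3  s[7:],s[11:]  2  'bg'
   4  s[11:],s[5:]  0  ''
   5  s[5:],s[3:]  2  'cg'
   6  s[3:],s[9:]  1  'c'
   7  s[9:],s[1:]  0  ''
   8  s[1:],s[13:]  0  ''
   9  s[13:],s[0:]  1  'f'
  10  s[0:],s[16:]  1  'f'
  11  s[16:],s[17:]  1  'f'
  12  s[17:],s[19:]  0  ''
  13  s[19:],s[6:]  1  'g'
  14  s[6:],s[4:]  1  'g'
  15  s[4:],s[2:]  3  'gcg'
  16  s[2:],s[8:]  2  'gc'
  17  s[8:],s[12:]  1  'g'
  18  s[12:],s[18:]  1  'g'
  19  s[18:],s[10:]  0  ''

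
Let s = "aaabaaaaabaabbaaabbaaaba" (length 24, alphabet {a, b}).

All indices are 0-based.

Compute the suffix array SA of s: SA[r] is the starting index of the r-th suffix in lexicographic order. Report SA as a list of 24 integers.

[23, 4, 5, 19, 0, 6, 14, 20, 1, 7, 15, 10, 21, 2, 8, 16, 11, 22, 3, 18, 13, 9, 17, 12]

sorted suffixes:
  #0 SA[0]=23  'a'
  #1 SA[1]=4  'aaaaabaabbaaabbaaaba'
  #2 SA[2]=5  'aaaabaabbaaabbaaaba'
  #3 SA[3]=19  'aaaba'
  #4 SA[4]=0  'aaabaaaaabaabbaaabbaaaba'
  #5 SA[5]=6  'aaabaabbaaabbaaaba'
  #6 SA[6]=14  'aaabbaaaba'
  #7 SA[7]=20  'aaba'
  #8 SA[8]=1  'aabaaaaabaabbaaabbaaaba'
  #9 SA[9]=7  'aabaabbaaabbaaaba'
  #10 SA[10]=15  'aabbaaaba'
  #11 SA[11]=10  'aabbaaabbaaaba'
  #12 SA[12]=21  'aba'
  #13 SA[13]=2  'abaaaaabaabbaaabbaaaba'
  #14 SA[14]=8  'abaabbaaabbaaaba'
  #15 SA[15]=16  'abbaaaba'
  #16 SA[16]=11  'abbaaabbaaaba'
  #17 SA[17]=22  'ba'
  #18 SA[18]=3  'baaaaabaabbaaabbaaaba'
  #19 SA[19]=18  'baaaba'
  #20 SA[20]=13  'baaabbaaaba'
  #21 SA[21]=9  'baabbaaabbaaaba'
  #22 SA[22]=17  'bbaaaba'
  #23 SA[23]=12  'bbaaabbaaaba'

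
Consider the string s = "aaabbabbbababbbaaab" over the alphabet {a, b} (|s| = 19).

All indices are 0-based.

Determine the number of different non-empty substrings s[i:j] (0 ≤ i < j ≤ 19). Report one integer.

rank | idx | suffix
   0 |  15 | aaab
   1 |   0 | aaabbabbbababbbaaab
   2 |  16 | aab
   3 |   1 | aabbabbbababbbaaab
   4 |  17 | ab
   5 |   9 | ababbbaaab
   6 |   2 | abbabbbababbbaaab
   7 |  11 | abbbaaab
   8 |   5 | abbbababbbaaab
   9 |  18 | b
  10 |  14 | baaab
  11 |   8 | bababbbaaab
  12 |  10 | babbbaaab
  13 |   4 | babbbababbbaaab
  14 |  13 | bbaaab
  15 |   7 | bbababbbaaab
  16 |   3 | bbabbbababbbaaab
  17 |  12 | bbbaaab
  18 |   6 | bbbababbbaaab

SA = [15, 0, 16, 1, 17, 9, 2, 11, 5, 18, 14, 8, 10, 4, 13, 7, 3, 12, 6]
rank  pair      lcp
   1  s[15:],s[0:]  4  'aaab'
   2  s[0:],s[16:]  2  'aa'
   3  s[16:],s[1:]  3  'aab'
   4  s[1:],s[17:]  1  'a'
   5  s[17:],s[9:]  2  'ab'
   6  s[9:],s[2:]  2  'ab'
   7  s[2:],s[11:]  3  'abb'
   8  s[11:],s[5:]  5  'abbba'
   9  s[5:],s[18:]  0  ''
  10  s[18:],s[14:]  1  'b'
  11  s[14:],s[8:]  2  'ba'
  12  s[8:],s[10:]  3  'bab'
  13  s[10:],s[4:]  6  'babbba'
  14  s[4:],s[13:]  1  'b'
  15  s[13:],s[7:]  3  'bba'
  16  s[7:],s[3:]  4  'bbab'
  17  s[3:],s[12:]  2  'bb'
  18  s[12:],s[6:]  4  'bbba'

n(n+1)/2 = 19·20/2 = 190
Σ LCP = 0 + 4 + 2 + 3 + 1 + 2 + 2 + 3 + 5 + 0 + 1 + 2 + 3 + 6 + 1 + 3 + 4 + 2 + 4 = 48
distinct = 190 − 48 = 142

142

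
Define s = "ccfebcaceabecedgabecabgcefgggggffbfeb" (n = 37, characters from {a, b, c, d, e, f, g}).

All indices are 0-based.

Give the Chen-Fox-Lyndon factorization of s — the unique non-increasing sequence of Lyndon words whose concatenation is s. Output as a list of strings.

["ccfe", "bc", "ace", "abecedg", "abecabgcefgggggffbfeb"]

emit factor 1: 'ccfe' (i=0, period=4)
emit factor 2: 'bc' (i=4, period=2)
emit factor 3: 'ace' (i=6, period=3)
emit factor 4: 'abecedg' (i=9, period=7)
emit factor 5: 'abecabgcefgggggffbfeb' (i=16, period=21)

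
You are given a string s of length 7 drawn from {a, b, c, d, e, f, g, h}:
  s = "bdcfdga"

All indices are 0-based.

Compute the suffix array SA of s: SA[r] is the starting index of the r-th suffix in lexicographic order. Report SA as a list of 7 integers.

[6, 0, 2, 1, 4, 3, 5]

sorted suffixes:
  #0 SA[0]=6  'a'
  #1 SA[1]=0  'bdcfdga'
  #2 SA[2]=2  'cfdga'
  #3 SA[3]=1  'dcfdga'
  #4 SA[4]=4  'dga'
  #5 SA[5]=3  'fdga'
  #6 SA[6]=5  'ga'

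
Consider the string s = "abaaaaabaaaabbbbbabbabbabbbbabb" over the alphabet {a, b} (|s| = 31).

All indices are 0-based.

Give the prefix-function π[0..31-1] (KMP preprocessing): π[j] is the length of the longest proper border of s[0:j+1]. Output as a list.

π[0] = 0
j=1 s[j]='b': π[1]=0 (border '')
j=2 s[j]='a': π[2]=1 (border 'a')
j=3 s[j]='a': k: 1→0; π[3]=1 (border 'a')
j=4 s[j]='a': k: 1→0; π[4]=1 (border 'a')
j=5 s[j]='a': k: 1→0; π[5]=1 (border 'a')
j=6 s[j]='a': k: 1→0; π[6]=1 (border 'a')
j=7 s[j]='b': π[7]=2 (border 'ab')
j=8 s[j]='a': π[8]=3 (border 'aba')
j=9 s[j]='a': π[9]=4 (border 'abaa')
j=10 s[j]='a': π[10]=5 (border 'abaaa')
j=11 s[j]='a': π[11]=6 (border 'abaaaa')
j=12 s[j]='b': k: 6→1; π[12]=2 (border 'ab')
j=13 s[j]='b': k: 2→0; π[13]=0 (border '')
j=14 s[j]='b': π[14]=0 (border '')
j=15 s[j]='b': π[15]=0 (border '')
j=16 s[j]='b': π[16]=0 (border '')
j=17 s[j]='a': π[17]=1 (border 'a')
j=18 s[j]='b': π[18]=2 (border 'ab')
j=19 s[j]='b': k: 2→0; π[19]=0 (border '')
j=20 s[j]='a': π[20]=1 (border 'a')
j=21 s[j]='b': π[21]=2 (border 'ab')
j=22 s[j]='b': k: 2→0; π[22]=0 (border '')
j=23 s[j]='a': π[23]=1 (border 'a')
j=24 s[j]='b': π[24]=2 (border 'ab')
j=25 s[j]='b': k: 2→0; π[25]=0 (border '')
j=26 s[j]='b': π[26]=0 (border '')
j=27 s[j]='b': π[27]=0 (border '')
j=28 s[j]='a': π[28]=1 (border 'a')
j=29 s[j]='b': π[29]=2 (border 'ab')
j=30 s[j]='b': k: 2→0; π[30]=0 (border '')

[0, 0, 1, 1, 1, 1, 1, 2, 3, 4, 5, 6, 2, 0, 0, 0, 0, 1, 2, 0, 1, 2, 0, 1, 2, 0, 0, 0, 1, 2, 0]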